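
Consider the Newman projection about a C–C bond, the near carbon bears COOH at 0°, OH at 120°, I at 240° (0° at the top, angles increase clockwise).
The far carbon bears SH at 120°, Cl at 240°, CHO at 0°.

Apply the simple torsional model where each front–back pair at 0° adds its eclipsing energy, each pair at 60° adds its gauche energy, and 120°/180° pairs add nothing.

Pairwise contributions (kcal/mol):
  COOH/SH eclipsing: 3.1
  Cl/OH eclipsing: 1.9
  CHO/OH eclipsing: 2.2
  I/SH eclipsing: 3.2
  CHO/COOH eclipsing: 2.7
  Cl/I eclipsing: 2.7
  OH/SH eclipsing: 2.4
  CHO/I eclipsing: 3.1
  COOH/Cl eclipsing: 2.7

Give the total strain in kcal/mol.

7.8 kcal/mol

This conformer is eclipsed. COOH at 0° is eclipsed with CHO at 0° (2.7); OH at 120° is eclipsed with SH at 120° (2.4); I at 240° is eclipsed with Cl at 240° (2.7). Total 7.8 kcal/mol.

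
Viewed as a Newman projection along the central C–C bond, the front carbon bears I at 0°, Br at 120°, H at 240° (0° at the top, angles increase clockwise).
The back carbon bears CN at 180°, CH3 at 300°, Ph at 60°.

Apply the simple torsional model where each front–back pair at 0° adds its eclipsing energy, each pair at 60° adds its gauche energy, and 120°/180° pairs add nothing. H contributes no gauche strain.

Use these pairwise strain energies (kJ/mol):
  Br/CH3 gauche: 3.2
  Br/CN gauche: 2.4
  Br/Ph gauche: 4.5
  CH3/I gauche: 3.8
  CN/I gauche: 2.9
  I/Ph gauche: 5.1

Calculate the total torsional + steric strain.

This conformer (staggered): I(0°)/CH3(300°) gauche 3.8; I(0°)/Ph(60°) gauche 5.1; Br(120°)/CN(180°) gauche 2.4; Br(120°)/Ph(60°) gauche 4.5 → 15.8 kJ/mol.

15.8 kJ/mol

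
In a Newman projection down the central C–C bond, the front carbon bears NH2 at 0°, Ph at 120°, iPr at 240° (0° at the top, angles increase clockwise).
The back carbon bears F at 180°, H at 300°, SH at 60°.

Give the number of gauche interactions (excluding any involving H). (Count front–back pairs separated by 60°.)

Non-H gauche pairs: NH2(0°)/SH(60°); Ph(120°)/F(180°); Ph(120°)/SH(60°); iPr(240°)/F(180°) — 4 interactions.

4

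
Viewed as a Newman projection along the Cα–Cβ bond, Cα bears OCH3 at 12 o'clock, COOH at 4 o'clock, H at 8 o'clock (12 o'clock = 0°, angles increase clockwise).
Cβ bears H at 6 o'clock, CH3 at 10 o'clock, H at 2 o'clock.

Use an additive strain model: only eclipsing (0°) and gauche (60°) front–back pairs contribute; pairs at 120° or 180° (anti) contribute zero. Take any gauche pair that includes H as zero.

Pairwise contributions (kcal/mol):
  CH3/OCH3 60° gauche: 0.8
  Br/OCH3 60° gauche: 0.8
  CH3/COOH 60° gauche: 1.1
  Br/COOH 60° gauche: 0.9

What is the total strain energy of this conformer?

This conformer (staggered): OCH3(0°)/CH3(300°) gauche 0.8 → 0.8 kcal/mol.

0.8 kcal/mol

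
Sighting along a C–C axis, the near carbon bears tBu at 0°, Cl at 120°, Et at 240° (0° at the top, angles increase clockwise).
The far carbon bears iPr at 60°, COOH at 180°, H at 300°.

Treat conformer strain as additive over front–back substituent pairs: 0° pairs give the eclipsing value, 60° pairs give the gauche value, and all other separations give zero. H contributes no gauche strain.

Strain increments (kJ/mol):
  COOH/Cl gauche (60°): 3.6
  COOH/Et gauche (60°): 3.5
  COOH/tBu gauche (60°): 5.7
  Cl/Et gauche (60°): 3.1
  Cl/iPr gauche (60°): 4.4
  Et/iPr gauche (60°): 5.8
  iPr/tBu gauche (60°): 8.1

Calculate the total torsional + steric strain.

19.6 kJ/mol

This conformer (staggered): tBu(0°)/iPr(60°) gauche 8.1; Cl(120°)/iPr(60°) gauche 4.4; Cl(120°)/COOH(180°) gauche 3.6; Et(240°)/COOH(180°) gauche 3.5 → 19.6 kJ/mol.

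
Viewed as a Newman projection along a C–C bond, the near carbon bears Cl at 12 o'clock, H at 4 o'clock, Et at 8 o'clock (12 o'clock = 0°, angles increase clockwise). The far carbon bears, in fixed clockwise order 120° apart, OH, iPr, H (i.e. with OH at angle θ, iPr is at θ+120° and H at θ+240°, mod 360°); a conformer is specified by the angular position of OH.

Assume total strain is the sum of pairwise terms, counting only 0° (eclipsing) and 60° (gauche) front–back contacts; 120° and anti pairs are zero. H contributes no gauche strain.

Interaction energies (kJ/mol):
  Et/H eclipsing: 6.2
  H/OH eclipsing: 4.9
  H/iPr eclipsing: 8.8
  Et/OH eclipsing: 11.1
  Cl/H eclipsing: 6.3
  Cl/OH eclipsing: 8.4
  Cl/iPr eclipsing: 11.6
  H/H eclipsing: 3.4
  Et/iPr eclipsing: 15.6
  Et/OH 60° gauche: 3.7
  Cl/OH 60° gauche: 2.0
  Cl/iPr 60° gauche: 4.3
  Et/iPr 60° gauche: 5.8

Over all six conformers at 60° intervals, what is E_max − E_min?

19.0 kJ/mol

OH at 0° is eclipsed. Cl at 0° is eclipsed with OH at 0° (8.4); H at 120° is eclipsed with iPr at 120° (8.8); Et at 240° is eclipsed with H at 240° (6.2). Total 23.4 kJ/mol.
OH at 60° is staggered. Cl at 0° is gauche with OH at 60° (2.0); Et at 240° is gauche with iPr at 180° (5.8). Total 7.8 kJ/mol.
OH at 120° is eclipsed. Cl at 0° is eclipsed with H at 0° (6.3); H at 120° is eclipsed with OH at 120° (4.9); Et at 240° is eclipsed with iPr at 240° (15.6). Total 26.8 kJ/mol.
OH at 180° is staggered. Cl at 0° is gauche with iPr at 300° (4.3); Et at 240° is gauche with OH at 180° (3.7); Et at 240° is gauche with iPr at 300° (5.8). Total 13.8 kJ/mol.
OH at 240° is eclipsed. Cl at 0° is eclipsed with iPr at 0° (11.6); H at 120° is eclipsed with H at 120° (3.4); Et at 240° is eclipsed with OH at 240° (11.1). Total 26.1 kJ/mol.
OH at 300° is staggered. Cl at 0° is gauche with OH at 300° (2.0); Cl at 0° is gauche with iPr at 60° (4.3); Et at 240° is gauche with OH at 300° (3.7). Total 10.0 kJ/mol.
Max at 120° (26.8 kJ/mol), min at 60° (7.8 kJ/mol); barrier = 19.0 kJ/mol.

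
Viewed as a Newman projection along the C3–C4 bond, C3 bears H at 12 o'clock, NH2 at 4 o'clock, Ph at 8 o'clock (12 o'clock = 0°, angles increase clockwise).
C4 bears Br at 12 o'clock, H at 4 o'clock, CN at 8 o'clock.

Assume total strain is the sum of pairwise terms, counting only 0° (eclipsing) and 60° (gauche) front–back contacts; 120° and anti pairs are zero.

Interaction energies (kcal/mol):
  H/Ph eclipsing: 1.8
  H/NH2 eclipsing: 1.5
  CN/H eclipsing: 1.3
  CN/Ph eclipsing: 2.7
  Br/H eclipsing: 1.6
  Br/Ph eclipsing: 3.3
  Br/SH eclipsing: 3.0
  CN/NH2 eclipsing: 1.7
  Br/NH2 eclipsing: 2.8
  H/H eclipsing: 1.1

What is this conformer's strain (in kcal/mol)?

5.8 kcal/mol

This conformer (eclipsed): H(0°)/Br(0°) eclipsed 1.6; NH2(120°)/H(120°) eclipsed 1.5; Ph(240°)/CN(240°) eclipsed 2.7 → 5.8 kcal/mol.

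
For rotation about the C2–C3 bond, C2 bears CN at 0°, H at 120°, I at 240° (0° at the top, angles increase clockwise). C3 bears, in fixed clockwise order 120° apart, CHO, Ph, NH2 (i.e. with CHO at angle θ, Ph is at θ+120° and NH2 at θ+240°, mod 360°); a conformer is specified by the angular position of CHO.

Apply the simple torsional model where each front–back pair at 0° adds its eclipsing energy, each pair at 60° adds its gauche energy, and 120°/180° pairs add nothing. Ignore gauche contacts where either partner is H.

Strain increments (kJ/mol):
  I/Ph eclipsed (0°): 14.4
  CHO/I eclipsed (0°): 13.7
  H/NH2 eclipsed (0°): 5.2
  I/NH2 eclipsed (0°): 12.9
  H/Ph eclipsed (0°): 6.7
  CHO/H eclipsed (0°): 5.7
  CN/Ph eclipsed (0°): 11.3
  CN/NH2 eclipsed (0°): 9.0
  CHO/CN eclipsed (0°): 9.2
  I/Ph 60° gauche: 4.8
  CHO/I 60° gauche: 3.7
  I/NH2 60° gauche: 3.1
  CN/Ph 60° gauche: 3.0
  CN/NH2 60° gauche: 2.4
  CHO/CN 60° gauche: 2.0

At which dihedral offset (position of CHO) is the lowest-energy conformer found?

300°

CHO at 0° is eclipsed. CN at 0° is eclipsed with CHO at 0° (9.2); H at 120° is eclipsed with Ph at 120° (6.7); I at 240° is eclipsed with NH2 at 240° (12.9). Total 28.8 kJ/mol.
CHO at 60° is staggered. CN at 0° is gauche with CHO at 60° (2.0); CN at 0° is gauche with NH2 at 300° (2.4); I at 240° is gauche with Ph at 180° (4.8); I at 240° is gauche with NH2 at 300° (3.1). Total 12.3 kJ/mol.
CHO at 120° is eclipsed. CN at 0° is eclipsed with NH2 at 0° (9.0); H at 120° is eclipsed with CHO at 120° (5.7); I at 240° is eclipsed with Ph at 240° (14.4). Total 29.1 kJ/mol.
CHO at 180° is staggered. CN at 0° is gauche with Ph at 300° (3.0); CN at 0° is gauche with NH2 at 60° (2.4); I at 240° is gauche with CHO at 180° (3.7); I at 240° is gauche with Ph at 300° (4.8). Total 13.9 kJ/mol.
CHO at 240° is eclipsed. CN at 0° is eclipsed with Ph at 0° (11.3); H at 120° is eclipsed with NH2 at 120° (5.2); I at 240° is eclipsed with CHO at 240° (13.7). Total 30.2 kJ/mol.
CHO at 300° is staggered. CN at 0° is gauche with CHO at 300° (2.0); CN at 0° is gauche with Ph at 60° (3.0); I at 240° is gauche with CHO at 300° (3.7); I at 240° is gauche with NH2 at 180° (3.1). Total 11.8 kJ/mol.
The minimum (11.8 kJ/mol) occurs with CHO at 300°.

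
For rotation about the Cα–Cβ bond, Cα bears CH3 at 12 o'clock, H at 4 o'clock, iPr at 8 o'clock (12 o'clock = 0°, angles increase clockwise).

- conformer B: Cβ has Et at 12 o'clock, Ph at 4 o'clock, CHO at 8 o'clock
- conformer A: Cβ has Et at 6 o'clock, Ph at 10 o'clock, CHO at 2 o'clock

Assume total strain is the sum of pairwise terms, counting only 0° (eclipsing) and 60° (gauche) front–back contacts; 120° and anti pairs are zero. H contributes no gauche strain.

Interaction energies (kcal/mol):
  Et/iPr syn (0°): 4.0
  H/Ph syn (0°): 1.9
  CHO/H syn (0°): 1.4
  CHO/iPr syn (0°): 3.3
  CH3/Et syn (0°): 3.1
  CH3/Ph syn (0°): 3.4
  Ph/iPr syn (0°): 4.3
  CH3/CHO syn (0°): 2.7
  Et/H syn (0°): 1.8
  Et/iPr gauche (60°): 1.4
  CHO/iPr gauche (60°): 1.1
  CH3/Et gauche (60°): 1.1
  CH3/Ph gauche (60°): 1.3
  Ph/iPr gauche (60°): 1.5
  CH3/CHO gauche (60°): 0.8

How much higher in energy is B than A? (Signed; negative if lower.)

B is eclipsed. CH3 at 0° is eclipsed with Et at 0° (3.1); H at 120° is eclipsed with Ph at 120° (1.9); iPr at 240° is eclipsed with CHO at 240° (3.3). Total 8.3 kcal/mol.
A is staggered. CH3 at 0° is gauche with Ph at 300° (1.3); CH3 at 0° is gauche with CHO at 60° (0.8); iPr at 240° is gauche with Et at 180° (1.4); iPr at 240° is gauche with Ph at 300° (1.5). Total 5.0 kcal/mol.
E(B) − E(A) = 8.3 − 5.0 = +3.3 kcal/mol.

+3.3 kcal/mol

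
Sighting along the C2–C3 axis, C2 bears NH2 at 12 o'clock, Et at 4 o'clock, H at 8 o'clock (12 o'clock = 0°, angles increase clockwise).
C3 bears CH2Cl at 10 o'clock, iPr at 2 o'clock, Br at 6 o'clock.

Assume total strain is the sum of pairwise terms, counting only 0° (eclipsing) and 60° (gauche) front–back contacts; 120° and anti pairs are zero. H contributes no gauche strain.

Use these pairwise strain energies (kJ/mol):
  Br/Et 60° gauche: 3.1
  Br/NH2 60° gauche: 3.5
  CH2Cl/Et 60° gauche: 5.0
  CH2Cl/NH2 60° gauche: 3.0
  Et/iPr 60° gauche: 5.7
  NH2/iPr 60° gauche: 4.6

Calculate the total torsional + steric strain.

16.4 kJ/mol

This conformer is staggered. NH2 at 0° is gauche with CH2Cl at 300° (3.0); NH2 at 0° is gauche with iPr at 60° (4.6); Et at 120° is gauche with iPr at 60° (5.7); Et at 120° is gauche with Br at 180° (3.1). Total 16.4 kJ/mol.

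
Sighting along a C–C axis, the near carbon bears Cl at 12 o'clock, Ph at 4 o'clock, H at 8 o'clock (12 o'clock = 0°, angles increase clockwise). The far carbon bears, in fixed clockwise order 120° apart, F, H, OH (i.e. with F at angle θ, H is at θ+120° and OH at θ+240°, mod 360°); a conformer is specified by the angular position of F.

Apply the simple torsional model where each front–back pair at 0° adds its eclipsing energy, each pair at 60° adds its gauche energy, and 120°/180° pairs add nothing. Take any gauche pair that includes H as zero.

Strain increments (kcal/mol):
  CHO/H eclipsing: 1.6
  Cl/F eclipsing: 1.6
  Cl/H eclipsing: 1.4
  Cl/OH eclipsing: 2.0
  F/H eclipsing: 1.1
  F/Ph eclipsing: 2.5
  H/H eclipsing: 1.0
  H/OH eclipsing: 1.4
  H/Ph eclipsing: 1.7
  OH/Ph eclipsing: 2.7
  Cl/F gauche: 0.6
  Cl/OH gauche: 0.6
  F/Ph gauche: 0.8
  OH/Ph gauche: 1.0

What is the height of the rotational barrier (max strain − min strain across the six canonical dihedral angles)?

3.9 kcal/mol

F at 0° (eclipsed): Cl–F eclipsed, Ph–H eclipsed, H–OH eclipsed; 1.6 + 1.7 + 1.4 = 4.7 kcal/mol.
F at 60° (staggered): Cl–F gauche, Cl–OH gauche, Ph–F gauche; 0.6 + 0.6 + 0.8 = 2.0 kcal/mol.
F at 120° (eclipsed): Cl–OH eclipsed, Ph–F eclipsed, H–H eclipsed; 2.0 + 2.5 + 1.0 = 5.5 kcal/mol.
F at 180° (staggered): Cl–OH gauche, Ph–F gauche, Ph–OH gauche; 0.6 + 0.8 + 1.0 = 2.4 kcal/mol.
F at 240° (eclipsed): Cl–H eclipsed, Ph–OH eclipsed, H–F eclipsed; 1.4 + 2.7 + 1.1 = 5.2 kcal/mol.
F at 300° (staggered): Cl–F gauche, Ph–OH gauche; 0.6 + 1.0 = 1.6 kcal/mol.
Max at 120° (5.5 kcal/mol), min at 300° (1.6 kcal/mol); barrier = 3.9 kcal/mol.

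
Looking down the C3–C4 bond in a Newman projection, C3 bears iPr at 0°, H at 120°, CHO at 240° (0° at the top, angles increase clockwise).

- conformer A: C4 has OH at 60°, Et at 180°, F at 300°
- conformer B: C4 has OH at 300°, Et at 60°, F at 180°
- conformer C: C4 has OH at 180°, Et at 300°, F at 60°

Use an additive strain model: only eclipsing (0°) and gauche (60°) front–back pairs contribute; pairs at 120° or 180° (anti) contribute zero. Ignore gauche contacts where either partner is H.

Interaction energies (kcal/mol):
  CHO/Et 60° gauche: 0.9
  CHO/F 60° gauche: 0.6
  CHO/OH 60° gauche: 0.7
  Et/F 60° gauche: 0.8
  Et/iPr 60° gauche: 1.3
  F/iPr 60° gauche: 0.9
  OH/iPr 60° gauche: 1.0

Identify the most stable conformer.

A

A (staggered): iPr(0°)/OH(60°) gauche 1.0; iPr(0°)/F(300°) gauche 0.9; CHO(240°)/Et(180°) gauche 0.9; CHO(240°)/F(300°) gauche 0.6 → 3.4 kcal/mol.
B (staggered): iPr(0°)/OH(300°) gauche 1.0; iPr(0°)/Et(60°) gauche 1.3; CHO(240°)/OH(300°) gauche 0.7; CHO(240°)/F(180°) gauche 0.6 → 3.6 kcal/mol.
C (staggered): iPr(0°)/Et(300°) gauche 1.3; iPr(0°)/F(60°) gauche 0.9; CHO(240°)/OH(180°) gauche 0.7; CHO(240°)/Et(300°) gauche 0.9 → 3.8 kcal/mol.
A has the lowest total (3.4 kcal/mol).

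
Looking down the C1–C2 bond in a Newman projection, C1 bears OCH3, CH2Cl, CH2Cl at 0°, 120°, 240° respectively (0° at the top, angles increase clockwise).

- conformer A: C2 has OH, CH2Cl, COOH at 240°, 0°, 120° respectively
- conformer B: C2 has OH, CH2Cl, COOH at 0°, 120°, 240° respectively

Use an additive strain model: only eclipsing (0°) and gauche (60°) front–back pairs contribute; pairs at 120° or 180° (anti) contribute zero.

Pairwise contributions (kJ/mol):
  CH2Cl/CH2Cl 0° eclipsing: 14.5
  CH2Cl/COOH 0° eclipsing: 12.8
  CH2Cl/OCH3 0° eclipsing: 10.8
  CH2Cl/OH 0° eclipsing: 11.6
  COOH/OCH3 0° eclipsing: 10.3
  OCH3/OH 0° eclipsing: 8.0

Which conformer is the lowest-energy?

A (eclipsed): OCH3(0°)/CH2Cl(0°) eclipsed 10.8; CH2Cl(120°)/COOH(120°) eclipsed 12.8; CH2Cl(240°)/OH(240°) eclipsed 11.6 → 35.2 kJ/mol.
B (eclipsed): OCH3(0°)/OH(0°) eclipsed 8.0; CH2Cl(120°)/CH2Cl(120°) eclipsed 14.5; CH2Cl(240°)/COOH(240°) eclipsed 12.8 → 35.3 kJ/mol.
A has the lowest total (35.2 kJ/mol).

A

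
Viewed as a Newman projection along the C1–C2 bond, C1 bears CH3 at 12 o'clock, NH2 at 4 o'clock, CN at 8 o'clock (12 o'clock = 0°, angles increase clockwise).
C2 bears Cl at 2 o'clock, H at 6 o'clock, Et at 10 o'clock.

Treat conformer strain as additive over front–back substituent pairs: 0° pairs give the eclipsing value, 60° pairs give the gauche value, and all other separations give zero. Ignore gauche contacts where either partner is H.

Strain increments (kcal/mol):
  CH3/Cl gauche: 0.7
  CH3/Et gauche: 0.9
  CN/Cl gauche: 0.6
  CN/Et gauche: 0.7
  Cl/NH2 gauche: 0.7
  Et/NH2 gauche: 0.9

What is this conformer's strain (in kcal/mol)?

This conformer (staggered): CH3–Cl gauche, CH3–Et gauche, NH2–Cl gauche, CN–Et gauche; 0.7 + 0.9 + 0.7 + 0.7 = 3.0 kcal/mol.

3.0 kcal/mol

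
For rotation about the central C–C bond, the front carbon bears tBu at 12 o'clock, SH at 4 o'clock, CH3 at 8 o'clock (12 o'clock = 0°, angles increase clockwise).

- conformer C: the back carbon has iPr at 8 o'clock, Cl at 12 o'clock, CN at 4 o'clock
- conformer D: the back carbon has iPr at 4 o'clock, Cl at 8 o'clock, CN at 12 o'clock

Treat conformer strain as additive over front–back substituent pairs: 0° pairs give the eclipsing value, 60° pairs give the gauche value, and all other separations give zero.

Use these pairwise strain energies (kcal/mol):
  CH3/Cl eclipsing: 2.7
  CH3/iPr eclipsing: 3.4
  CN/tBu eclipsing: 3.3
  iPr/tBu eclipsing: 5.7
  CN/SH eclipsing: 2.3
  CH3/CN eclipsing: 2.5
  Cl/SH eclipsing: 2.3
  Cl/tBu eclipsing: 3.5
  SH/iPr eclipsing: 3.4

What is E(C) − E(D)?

C is eclipsed. tBu at 0° is eclipsed with Cl at 0° (3.5); SH at 120° is eclipsed with CN at 120° (2.3); CH3 at 240° is eclipsed with iPr at 240° (3.4). Total 9.2 kcal/mol.
D is eclipsed. tBu at 0° is eclipsed with CN at 0° (3.3); SH at 120° is eclipsed with iPr at 120° (3.4); CH3 at 240° is eclipsed with Cl at 240° (2.7). Total 9.4 kcal/mol.
E(C) − E(D) = 9.2 − 9.4 = -0.2 kcal/mol.

-0.2 kcal/mol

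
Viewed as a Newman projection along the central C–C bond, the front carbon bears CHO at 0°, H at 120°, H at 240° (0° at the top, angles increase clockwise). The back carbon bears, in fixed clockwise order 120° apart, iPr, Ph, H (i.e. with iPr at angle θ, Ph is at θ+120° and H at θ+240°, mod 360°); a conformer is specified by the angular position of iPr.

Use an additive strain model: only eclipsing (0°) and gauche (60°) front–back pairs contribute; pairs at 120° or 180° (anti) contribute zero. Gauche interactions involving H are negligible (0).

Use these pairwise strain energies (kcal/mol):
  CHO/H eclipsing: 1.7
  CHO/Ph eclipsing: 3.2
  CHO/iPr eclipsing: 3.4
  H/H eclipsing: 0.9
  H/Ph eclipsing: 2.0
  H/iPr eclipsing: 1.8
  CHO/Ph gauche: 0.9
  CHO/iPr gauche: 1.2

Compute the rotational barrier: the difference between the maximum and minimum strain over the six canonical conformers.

5.4 kcal/mol

iPr at 0° (eclipsed): CHO(0°)/iPr(0°) eclipsed 3.4; H(120°)/Ph(120°) eclipsed 2.0; H(240°)/H(240°) eclipsed 0.9 → 6.3 kcal/mol.
iPr at 60° (staggered): CHO(0°)/iPr(60°) gauche 1.2 → 1.2 kcal/mol.
iPr at 120° (eclipsed): CHO(0°)/H(0°) eclipsed 1.7; H(120°)/iPr(120°) eclipsed 1.8; H(240°)/Ph(240°) eclipsed 2.0 → 5.5 kcal/mol.
iPr at 180° (staggered): CHO(0°)/Ph(300°) gauche 0.9 → 0.9 kcal/mol.
iPr at 240° (eclipsed): CHO(0°)/Ph(0°) eclipsed 3.2; H(120°)/H(120°) eclipsed 0.9; H(240°)/iPr(240°) eclipsed 1.8 → 5.9 kcal/mol.
iPr at 300° (staggered): CHO(0°)/iPr(300°) gauche 1.2; CHO(0°)/Ph(60°) gauche 0.9 → 2.1 kcal/mol.
Max at 0° (6.3 kcal/mol), min at 180° (0.9 kcal/mol); barrier = 5.4 kcal/mol.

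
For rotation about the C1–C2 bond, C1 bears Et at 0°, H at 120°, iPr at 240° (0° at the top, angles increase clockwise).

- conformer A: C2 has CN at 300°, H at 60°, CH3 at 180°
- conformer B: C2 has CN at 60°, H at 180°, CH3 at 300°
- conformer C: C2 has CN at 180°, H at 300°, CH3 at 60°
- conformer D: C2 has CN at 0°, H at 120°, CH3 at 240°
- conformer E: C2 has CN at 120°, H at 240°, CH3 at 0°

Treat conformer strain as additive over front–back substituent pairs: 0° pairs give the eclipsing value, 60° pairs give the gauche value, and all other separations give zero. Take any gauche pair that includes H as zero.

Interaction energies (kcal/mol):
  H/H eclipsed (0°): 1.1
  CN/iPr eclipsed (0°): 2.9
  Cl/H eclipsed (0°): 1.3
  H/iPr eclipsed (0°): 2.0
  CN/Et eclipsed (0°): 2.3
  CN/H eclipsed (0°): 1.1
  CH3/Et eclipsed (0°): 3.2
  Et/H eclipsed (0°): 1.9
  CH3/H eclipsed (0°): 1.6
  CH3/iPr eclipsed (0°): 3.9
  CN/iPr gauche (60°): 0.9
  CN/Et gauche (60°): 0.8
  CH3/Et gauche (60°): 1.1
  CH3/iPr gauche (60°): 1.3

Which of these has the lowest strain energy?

C

A is staggered. Et at 0° is gauche with CN at 300° (0.8); iPr at 240° is gauche with CN at 300° (0.9); iPr at 240° is gauche with CH3 at 180° (1.3). Total 3.0 kcal/mol.
B is staggered. Et at 0° is gauche with CN at 60° (0.8); Et at 0° is gauche with CH3 at 300° (1.1); iPr at 240° is gauche with CH3 at 300° (1.3). Total 3.2 kcal/mol.
C is staggered. Et at 0° is gauche with CH3 at 60° (1.1); iPr at 240° is gauche with CN at 180° (0.9). Total 2.0 kcal/mol.
D is eclipsed. Et at 0° is eclipsed with CN at 0° (2.3); H at 120° is eclipsed with H at 120° (1.1); iPr at 240° is eclipsed with CH3 at 240° (3.9). Total 7.3 kcal/mol.
E is eclipsed. Et at 0° is eclipsed with CH3 at 0° (3.2); H at 120° is eclipsed with CN at 120° (1.1); iPr at 240° is eclipsed with H at 240° (2.0). Total 6.3 kcal/mol.
C has the lowest total (2.0 kcal/mol).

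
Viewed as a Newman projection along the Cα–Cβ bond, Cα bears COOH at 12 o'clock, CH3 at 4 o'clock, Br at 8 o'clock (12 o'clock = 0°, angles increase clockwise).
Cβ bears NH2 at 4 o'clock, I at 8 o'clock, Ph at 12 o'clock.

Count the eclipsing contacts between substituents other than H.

3

Non-H eclipsing pairs: COOH(0°)/Ph(0°); CH3(120°)/NH2(120°); Br(240°)/I(240°) — 3 interactions.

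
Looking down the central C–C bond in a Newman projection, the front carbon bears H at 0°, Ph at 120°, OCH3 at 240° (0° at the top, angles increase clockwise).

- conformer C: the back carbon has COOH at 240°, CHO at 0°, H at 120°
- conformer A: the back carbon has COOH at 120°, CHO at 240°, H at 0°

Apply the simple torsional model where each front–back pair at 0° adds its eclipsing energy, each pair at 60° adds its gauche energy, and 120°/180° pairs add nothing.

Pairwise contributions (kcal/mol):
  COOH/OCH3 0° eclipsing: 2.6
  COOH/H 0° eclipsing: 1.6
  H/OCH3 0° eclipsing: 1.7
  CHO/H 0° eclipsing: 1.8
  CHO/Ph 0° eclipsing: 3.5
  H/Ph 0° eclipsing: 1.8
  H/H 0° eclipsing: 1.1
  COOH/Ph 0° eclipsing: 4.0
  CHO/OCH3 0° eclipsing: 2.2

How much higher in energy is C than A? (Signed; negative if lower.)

C is eclipsed. H at 0° is eclipsed with CHO at 0° (1.8); Ph at 120° is eclipsed with H at 120° (1.8); OCH3 at 240° is eclipsed with COOH at 240° (2.6). Total 6.2 kcal/mol.
A is eclipsed. H at 0° is eclipsed with H at 0° (1.1); Ph at 120° is eclipsed with COOH at 120° (4.0); OCH3 at 240° is eclipsed with CHO at 240° (2.2). Total 7.3 kcal/mol.
E(C) − E(A) = 6.2 − 7.3 = -1.1 kcal/mol.

-1.1 kcal/mol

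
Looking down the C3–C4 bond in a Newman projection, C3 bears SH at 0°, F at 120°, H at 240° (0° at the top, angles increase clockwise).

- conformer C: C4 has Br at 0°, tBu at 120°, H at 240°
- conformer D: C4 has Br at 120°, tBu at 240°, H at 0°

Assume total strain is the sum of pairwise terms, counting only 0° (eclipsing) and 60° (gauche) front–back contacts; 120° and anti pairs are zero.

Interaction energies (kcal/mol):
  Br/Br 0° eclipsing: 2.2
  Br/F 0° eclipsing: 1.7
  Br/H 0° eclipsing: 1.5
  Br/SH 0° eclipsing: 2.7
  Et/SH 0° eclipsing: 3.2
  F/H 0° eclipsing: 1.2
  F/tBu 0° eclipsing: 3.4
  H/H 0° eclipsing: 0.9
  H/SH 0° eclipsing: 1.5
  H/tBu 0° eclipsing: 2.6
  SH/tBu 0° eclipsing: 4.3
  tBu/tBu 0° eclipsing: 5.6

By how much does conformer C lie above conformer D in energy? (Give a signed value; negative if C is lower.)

+1.2 kcal/mol

C (eclipsed): SH(0°)/Br(0°) eclipsed 2.7; F(120°)/tBu(120°) eclipsed 3.4; H(240°)/H(240°) eclipsed 0.9 → 7.0 kcal/mol.
D (eclipsed): SH(0°)/H(0°) eclipsed 1.5; F(120°)/Br(120°) eclipsed 1.7; H(240°)/tBu(240°) eclipsed 2.6 → 5.8 kcal/mol.
E(C) − E(D) = 7.0 − 5.8 = +1.2 kcal/mol.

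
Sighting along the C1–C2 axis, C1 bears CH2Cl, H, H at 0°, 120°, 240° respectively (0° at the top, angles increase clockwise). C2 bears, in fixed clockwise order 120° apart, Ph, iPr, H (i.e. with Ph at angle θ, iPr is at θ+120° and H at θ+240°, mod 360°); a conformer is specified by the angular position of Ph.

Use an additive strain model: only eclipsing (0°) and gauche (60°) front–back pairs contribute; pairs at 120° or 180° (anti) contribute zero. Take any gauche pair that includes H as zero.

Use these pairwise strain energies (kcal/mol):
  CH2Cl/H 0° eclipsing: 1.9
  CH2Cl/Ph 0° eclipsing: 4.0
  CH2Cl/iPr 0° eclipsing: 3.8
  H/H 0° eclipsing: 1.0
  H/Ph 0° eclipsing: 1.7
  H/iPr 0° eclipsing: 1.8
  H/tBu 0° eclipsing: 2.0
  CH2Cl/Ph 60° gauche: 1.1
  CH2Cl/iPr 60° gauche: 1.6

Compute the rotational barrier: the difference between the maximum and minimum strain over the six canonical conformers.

Ph at 0° (eclipsed): CH2Cl(0°)/Ph(0°) eclipsed 4.0; H(120°)/iPr(120°) eclipsed 1.8; H(240°)/H(240°) eclipsed 1.0 → 6.8 kcal/mol.
Ph at 60° (staggered): CH2Cl(0°)/Ph(60°) gauche 1.1 → 1.1 kcal/mol.
Ph at 120° (eclipsed): CH2Cl(0°)/H(0°) eclipsed 1.9; H(120°)/Ph(120°) eclipsed 1.7; H(240°)/iPr(240°) eclipsed 1.8 → 5.4 kcal/mol.
Ph at 180° (staggered): CH2Cl(0°)/iPr(300°) gauche 1.6 → 1.6 kcal/mol.
Ph at 240° (eclipsed): CH2Cl(0°)/iPr(0°) eclipsed 3.8; H(120°)/H(120°) eclipsed 1.0; H(240°)/Ph(240°) eclipsed 1.7 → 6.5 kcal/mol.
Ph at 300° (staggered): CH2Cl(0°)/Ph(300°) gauche 1.1; CH2Cl(0°)/iPr(60°) gauche 1.6 → 2.7 kcal/mol.
Max at 0° (6.8 kcal/mol), min at 60° (1.1 kcal/mol); barrier = 5.7 kcal/mol.

5.7 kcal/mol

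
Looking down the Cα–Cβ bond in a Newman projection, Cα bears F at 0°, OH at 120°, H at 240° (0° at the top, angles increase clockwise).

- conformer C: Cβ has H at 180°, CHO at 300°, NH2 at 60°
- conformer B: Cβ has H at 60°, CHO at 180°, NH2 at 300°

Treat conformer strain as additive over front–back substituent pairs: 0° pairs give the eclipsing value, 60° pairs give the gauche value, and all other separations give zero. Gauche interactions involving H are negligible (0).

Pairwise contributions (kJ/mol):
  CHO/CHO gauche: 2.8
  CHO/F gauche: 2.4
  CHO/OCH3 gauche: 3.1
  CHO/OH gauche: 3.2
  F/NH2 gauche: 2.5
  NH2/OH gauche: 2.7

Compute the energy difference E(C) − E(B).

+1.9 kJ/mol

C (staggered): F–CHO gauche, F–NH2 gauche, OH–NH2 gauche; 2.4 + 2.5 + 2.7 = 7.6 kJ/mol.
B (staggered): F–NH2 gauche, OH–CHO gauche; 2.5 + 3.2 = 5.7 kJ/mol.
E(C) − E(B) = 7.6 − 5.7 = +1.9 kJ/mol.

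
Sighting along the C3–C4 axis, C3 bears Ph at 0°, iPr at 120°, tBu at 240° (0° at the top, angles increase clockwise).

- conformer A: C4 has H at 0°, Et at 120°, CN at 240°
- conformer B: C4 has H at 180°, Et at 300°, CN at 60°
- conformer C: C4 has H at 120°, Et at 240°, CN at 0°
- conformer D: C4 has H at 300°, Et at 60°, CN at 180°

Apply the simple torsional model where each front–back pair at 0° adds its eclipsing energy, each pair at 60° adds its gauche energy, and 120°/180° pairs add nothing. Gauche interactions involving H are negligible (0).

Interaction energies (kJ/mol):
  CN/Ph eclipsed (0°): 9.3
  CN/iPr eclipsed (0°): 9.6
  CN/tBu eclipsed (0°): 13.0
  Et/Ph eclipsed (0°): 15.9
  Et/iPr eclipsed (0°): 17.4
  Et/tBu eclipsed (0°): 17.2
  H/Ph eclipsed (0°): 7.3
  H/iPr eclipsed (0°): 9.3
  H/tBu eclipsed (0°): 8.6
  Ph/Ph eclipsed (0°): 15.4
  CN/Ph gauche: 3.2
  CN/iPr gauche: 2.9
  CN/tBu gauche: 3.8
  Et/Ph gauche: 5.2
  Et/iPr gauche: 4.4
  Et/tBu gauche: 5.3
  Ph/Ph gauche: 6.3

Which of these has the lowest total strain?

A is eclipsed. Ph at 0° is eclipsed with H at 0° (7.3); iPr at 120° is eclipsed with Et at 120° (17.4); tBu at 240° is eclipsed with CN at 240° (13.0). Total 37.7 kJ/mol.
B is staggered. Ph at 0° is gauche with Et at 300° (5.2); Ph at 0° is gauche with CN at 60° (3.2); iPr at 120° is gauche with CN at 60° (2.9); tBu at 240° is gauche with Et at 300° (5.3). Total 16.6 kJ/mol.
C is eclipsed. Ph at 0° is eclipsed with CN at 0° (9.3); iPr at 120° is eclipsed with H at 120° (9.3); tBu at 240° is eclipsed with Et at 240° (17.2). Total 35.8 kJ/mol.
D is staggered. Ph at 0° is gauche with Et at 60° (5.2); iPr at 120° is gauche with Et at 60° (4.4); iPr at 120° is gauche with CN at 180° (2.9); tBu at 240° is gauche with CN at 180° (3.8). Total 16.3 kJ/mol.
D has the lowest total (16.3 kJ/mol).

D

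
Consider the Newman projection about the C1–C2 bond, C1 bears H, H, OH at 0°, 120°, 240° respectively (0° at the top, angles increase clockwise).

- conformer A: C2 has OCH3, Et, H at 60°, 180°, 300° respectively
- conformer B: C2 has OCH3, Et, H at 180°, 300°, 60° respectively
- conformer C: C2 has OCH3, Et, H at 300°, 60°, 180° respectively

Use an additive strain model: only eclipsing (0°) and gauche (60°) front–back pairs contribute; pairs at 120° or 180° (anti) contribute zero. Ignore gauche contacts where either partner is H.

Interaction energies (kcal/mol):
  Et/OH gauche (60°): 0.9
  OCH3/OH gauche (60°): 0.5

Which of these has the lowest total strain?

A (staggered): OH–Et gauche; 0.9 = 0.9 kcal/mol.
B (staggered): OH–OCH3 gauche, OH–Et gauche; 0.5 + 0.9 = 1.4 kcal/mol.
C (staggered): OH–OCH3 gauche; 0.5 = 0.5 kcal/mol.
C has the lowest total (0.5 kcal/mol).

C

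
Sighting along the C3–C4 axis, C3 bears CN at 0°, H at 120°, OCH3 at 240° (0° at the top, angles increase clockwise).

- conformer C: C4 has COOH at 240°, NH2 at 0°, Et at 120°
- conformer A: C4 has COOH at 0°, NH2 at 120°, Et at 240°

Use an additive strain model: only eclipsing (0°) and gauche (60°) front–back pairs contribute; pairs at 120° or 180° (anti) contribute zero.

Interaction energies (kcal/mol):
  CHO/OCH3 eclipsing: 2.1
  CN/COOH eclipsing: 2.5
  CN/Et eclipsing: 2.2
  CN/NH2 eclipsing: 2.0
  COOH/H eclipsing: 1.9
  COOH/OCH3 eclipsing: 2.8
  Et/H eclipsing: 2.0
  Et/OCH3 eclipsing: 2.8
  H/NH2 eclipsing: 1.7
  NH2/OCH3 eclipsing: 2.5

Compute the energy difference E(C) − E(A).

C is eclipsed. CN at 0° is eclipsed with NH2 at 0° (2.0); H at 120° is eclipsed with Et at 120° (2.0); OCH3 at 240° is eclipsed with COOH at 240° (2.8). Total 6.8 kcal/mol.
A is eclipsed. CN at 0° is eclipsed with COOH at 0° (2.5); H at 120° is eclipsed with NH2 at 120° (1.7); OCH3 at 240° is eclipsed with Et at 240° (2.8). Total 7.0 kcal/mol.
E(C) − E(A) = 6.8 − 7.0 = -0.2 kcal/mol.

-0.2 kcal/mol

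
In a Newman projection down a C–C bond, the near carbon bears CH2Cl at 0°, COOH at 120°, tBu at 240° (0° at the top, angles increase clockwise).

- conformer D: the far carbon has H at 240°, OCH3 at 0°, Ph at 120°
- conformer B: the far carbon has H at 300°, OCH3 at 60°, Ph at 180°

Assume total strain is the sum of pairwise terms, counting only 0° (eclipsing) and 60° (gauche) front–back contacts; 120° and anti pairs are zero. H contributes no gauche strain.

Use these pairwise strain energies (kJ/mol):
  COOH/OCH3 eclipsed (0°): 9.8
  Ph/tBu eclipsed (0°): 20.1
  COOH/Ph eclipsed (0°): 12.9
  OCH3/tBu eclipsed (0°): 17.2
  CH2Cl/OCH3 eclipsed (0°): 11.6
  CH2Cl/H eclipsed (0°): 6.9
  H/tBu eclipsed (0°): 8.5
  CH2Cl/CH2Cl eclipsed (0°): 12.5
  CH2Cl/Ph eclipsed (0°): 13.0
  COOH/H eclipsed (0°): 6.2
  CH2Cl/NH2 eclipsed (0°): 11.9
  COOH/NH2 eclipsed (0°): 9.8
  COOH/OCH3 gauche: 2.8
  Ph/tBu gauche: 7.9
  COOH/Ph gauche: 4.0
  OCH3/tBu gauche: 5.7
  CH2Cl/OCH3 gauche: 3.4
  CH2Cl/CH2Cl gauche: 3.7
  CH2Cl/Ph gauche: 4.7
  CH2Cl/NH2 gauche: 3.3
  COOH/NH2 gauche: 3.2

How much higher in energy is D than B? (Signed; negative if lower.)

+14.9 kJ/mol

D (eclipsed): CH2Cl(0°)/OCH3(0°) eclipsed 11.6; COOH(120°)/Ph(120°) eclipsed 12.9; tBu(240°)/H(240°) eclipsed 8.5 → 33.0 kJ/mol.
B (staggered): CH2Cl(0°)/OCH3(60°) gauche 3.4; COOH(120°)/OCH3(60°) gauche 2.8; COOH(120°)/Ph(180°) gauche 4.0; tBu(240°)/Ph(180°) gauche 7.9 → 18.1 kJ/mol.
E(D) − E(B) = 33.0 − 18.1 = +14.9 kJ/mol.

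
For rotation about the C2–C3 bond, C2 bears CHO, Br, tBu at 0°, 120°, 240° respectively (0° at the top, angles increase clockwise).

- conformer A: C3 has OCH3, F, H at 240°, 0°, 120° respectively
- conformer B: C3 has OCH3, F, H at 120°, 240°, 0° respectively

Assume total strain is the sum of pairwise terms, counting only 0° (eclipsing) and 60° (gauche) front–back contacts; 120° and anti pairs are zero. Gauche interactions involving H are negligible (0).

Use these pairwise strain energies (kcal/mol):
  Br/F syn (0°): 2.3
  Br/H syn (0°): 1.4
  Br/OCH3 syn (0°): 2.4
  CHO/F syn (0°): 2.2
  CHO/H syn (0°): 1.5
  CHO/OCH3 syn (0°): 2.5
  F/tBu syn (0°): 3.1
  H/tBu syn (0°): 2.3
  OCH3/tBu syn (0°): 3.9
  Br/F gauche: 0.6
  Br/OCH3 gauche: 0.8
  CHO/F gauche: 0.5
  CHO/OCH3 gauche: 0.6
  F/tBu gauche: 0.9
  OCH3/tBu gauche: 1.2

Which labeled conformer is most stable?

B

A (eclipsed): CHO–F eclipsed, Br–H eclipsed, tBu–OCH3 eclipsed; 2.2 + 1.4 + 3.9 = 7.5 kcal/mol.
B (eclipsed): CHO–H eclipsed, Br–OCH3 eclipsed, tBu–F eclipsed; 1.5 + 2.4 + 3.1 = 7.0 kcal/mol.
B has the lowest total (7.0 kcal/mol).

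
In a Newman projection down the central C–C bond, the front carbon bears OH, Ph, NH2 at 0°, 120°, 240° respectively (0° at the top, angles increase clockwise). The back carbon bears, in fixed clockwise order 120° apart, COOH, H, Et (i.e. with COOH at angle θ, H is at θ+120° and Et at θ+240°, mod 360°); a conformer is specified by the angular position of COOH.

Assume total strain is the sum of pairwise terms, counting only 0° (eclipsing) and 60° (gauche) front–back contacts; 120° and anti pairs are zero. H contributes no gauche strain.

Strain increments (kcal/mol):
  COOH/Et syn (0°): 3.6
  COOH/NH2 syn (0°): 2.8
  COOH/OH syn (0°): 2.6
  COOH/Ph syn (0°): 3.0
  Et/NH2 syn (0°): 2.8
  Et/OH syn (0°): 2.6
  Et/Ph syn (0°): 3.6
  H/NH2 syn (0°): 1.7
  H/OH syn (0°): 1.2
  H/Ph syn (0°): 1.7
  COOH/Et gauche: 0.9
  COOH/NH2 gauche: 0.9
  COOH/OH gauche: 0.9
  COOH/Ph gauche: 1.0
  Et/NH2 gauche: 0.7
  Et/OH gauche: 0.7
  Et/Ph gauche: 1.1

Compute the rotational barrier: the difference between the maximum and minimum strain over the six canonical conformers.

COOH at 0° (eclipsed): OH(0°)/COOH(0°) eclipsed 2.6; Ph(120°)/H(120°) eclipsed 1.7; NH2(240°)/Et(240°) eclipsed 2.8 → 7.1 kcal/mol.
COOH at 60° (staggered): OH(0°)/COOH(60°) gauche 0.9; OH(0°)/Et(300°) gauche 0.7; Ph(120°)/COOH(60°) gauche 1.0; NH2(240°)/Et(300°) gauche 0.7 → 3.3 kcal/mol.
COOH at 120° (eclipsed): OH(0°)/Et(0°) eclipsed 2.6; Ph(120°)/COOH(120°) eclipsed 3.0; NH2(240°)/H(240°) eclipsed 1.7 → 7.3 kcal/mol.
COOH at 180° (staggered): OH(0°)/Et(60°) gauche 0.7; Ph(120°)/COOH(180°) gauche 1.0; Ph(120°)/Et(60°) gauche 1.1; NH2(240°)/COOH(180°) gauche 0.9 → 3.7 kcal/mol.
COOH at 240° (eclipsed): OH(0°)/H(0°) eclipsed 1.2; Ph(120°)/Et(120°) eclipsed 3.6; NH2(240°)/COOH(240°) eclipsed 2.8 → 7.6 kcal/mol.
COOH at 300° (staggered): OH(0°)/COOH(300°) gauche 0.9; Ph(120°)/Et(180°) gauche 1.1; NH2(240°)/COOH(300°) gauche 0.9; NH2(240°)/Et(180°) gauche 0.7 → 3.6 kcal/mol.
Max at 240° (7.6 kcal/mol), min at 60° (3.3 kcal/mol); barrier = 4.3 kcal/mol.

4.3 kcal/mol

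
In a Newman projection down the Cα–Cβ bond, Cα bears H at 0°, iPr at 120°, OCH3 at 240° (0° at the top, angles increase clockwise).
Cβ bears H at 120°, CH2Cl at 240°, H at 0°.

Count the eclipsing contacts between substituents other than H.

1

Non-H eclipsing pairs: OCH3(240°)/CH2Cl(240°) — 1 interaction.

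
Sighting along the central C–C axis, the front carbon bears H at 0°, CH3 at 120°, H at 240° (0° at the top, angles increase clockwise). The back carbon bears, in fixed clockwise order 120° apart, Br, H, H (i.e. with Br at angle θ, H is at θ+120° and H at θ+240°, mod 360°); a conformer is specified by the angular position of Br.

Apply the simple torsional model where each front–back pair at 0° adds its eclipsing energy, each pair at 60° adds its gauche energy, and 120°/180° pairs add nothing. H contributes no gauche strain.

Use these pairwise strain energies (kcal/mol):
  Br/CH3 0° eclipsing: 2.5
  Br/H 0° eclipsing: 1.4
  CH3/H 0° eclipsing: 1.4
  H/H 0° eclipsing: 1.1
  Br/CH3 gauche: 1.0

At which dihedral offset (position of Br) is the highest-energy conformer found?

120°

Br at 0° (eclipsed): H–Br eclipsed, CH3–H eclipsed, H–H eclipsed; 1.4 + 1.4 + 1.1 = 3.9 kcal/mol.
Br at 60° (staggered): CH3–Br gauche; 1.0 = 1.0 kcal/mol.
Br at 120° (eclipsed): H–H eclipsed, CH3–Br eclipsed, H–H eclipsed; 1.1 + 2.5 + 1.1 = 4.7 kcal/mol.
Br at 180° (staggered): CH3–Br gauche; 1.0 = 1.0 kcal/mol.
Br at 240° (eclipsed): H–H eclipsed, CH3–H eclipsed, H–Br eclipsed; 1.1 + 1.4 + 1.4 = 3.9 kcal/mol.
Br at 300° (staggered): no non-H gauche contacts → 0.0 kcal/mol.
The maximum (4.7 kcal/mol) occurs with Br at 120°.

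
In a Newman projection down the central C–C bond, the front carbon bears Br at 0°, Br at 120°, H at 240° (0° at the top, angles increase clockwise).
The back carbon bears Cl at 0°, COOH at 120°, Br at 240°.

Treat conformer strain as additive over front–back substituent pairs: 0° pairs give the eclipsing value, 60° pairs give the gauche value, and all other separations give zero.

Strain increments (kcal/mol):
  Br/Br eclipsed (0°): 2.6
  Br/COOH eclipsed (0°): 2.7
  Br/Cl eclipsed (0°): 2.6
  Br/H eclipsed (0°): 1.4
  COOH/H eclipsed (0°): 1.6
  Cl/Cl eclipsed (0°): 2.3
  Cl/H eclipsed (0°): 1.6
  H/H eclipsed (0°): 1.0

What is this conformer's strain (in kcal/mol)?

This conformer (eclipsed): Br(0°)/Cl(0°) eclipsed 2.6; Br(120°)/COOH(120°) eclipsed 2.7; H(240°)/Br(240°) eclipsed 1.4 → 6.7 kcal/mol.

6.7 kcal/mol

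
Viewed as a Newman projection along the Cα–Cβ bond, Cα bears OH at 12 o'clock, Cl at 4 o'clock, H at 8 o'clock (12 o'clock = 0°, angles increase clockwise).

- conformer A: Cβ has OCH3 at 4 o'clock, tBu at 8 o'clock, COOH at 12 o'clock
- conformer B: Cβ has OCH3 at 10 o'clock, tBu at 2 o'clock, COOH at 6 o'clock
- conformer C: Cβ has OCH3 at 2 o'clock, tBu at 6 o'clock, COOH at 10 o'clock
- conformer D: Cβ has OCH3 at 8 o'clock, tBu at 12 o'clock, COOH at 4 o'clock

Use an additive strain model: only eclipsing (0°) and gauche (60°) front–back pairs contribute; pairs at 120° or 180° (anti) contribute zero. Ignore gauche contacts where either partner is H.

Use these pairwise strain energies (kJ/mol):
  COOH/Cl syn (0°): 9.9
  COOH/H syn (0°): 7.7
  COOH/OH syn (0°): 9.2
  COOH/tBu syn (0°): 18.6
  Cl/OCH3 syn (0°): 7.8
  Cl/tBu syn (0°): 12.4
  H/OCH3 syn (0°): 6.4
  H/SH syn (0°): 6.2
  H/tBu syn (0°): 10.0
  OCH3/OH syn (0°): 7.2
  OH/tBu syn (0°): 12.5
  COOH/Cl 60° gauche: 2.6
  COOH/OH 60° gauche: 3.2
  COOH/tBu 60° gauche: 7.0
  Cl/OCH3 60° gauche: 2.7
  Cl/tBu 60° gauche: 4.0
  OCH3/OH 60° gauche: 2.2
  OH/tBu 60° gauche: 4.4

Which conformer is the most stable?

A (eclipsed): OH–COOH eclipsed, Cl–OCH3 eclipsed, H–tBu eclipsed; 9.2 + 7.8 + 10.0 = 27.0 kJ/mol.
B (staggered): OH–OCH3 gauche, OH–tBu gauche, Cl–tBu gauche, Cl–COOH gauche; 2.2 + 4.4 + 4.0 + 2.6 = 13.2 kJ/mol.
C (staggered): OH–OCH3 gauche, OH–COOH gauche, Cl–OCH3 gauche, Cl–tBu gauche; 2.2 + 3.2 + 2.7 + 4.0 = 12.1 kJ/mol.
D (eclipsed): OH–tBu eclipsed, Cl–COOH eclipsed, H–OCH3 eclipsed; 12.5 + 9.9 + 6.4 = 28.8 kJ/mol.
C has the lowest total (12.1 kJ/mol).

C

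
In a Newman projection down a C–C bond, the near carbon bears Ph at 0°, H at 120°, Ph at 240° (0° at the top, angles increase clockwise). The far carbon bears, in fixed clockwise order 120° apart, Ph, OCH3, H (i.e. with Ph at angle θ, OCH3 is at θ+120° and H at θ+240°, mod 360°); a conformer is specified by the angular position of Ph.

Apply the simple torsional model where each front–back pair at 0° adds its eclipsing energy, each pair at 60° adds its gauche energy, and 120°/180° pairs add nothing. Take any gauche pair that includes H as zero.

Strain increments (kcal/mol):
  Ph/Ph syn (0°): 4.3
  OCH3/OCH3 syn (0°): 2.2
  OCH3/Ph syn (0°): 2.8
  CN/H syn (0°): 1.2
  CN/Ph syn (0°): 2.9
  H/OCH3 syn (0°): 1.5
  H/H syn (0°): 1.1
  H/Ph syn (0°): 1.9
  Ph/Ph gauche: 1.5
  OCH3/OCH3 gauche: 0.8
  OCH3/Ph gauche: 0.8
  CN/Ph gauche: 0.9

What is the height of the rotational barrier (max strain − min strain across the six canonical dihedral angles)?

5.9 kcal/mol

Ph at 0° (eclipsed): Ph(0°)/Ph(0°) eclipsed 4.3; H(120°)/OCH3(120°) eclipsed 1.5; Ph(240°)/H(240°) eclipsed 1.9 → 7.7 kcal/mol.
Ph at 60° (staggered): Ph(0°)/Ph(60°) gauche 1.5; Ph(240°)/OCH3(180°) gauche 0.8 → 2.3 kcal/mol.
Ph at 120° (eclipsed): Ph(0°)/H(0°) eclipsed 1.9; H(120°)/Ph(120°) eclipsed 1.9; Ph(240°)/OCH3(240°) eclipsed 2.8 → 6.6 kcal/mol.
Ph at 180° (staggered): Ph(0°)/OCH3(300°) gauche 0.8; Ph(240°)/Ph(180°) gauche 1.5; Ph(240°)/OCH3(300°) gauche 0.8 → 3.1 kcal/mol.
Ph at 240° (eclipsed): Ph(0°)/OCH3(0°) eclipsed 2.8; H(120°)/H(120°) eclipsed 1.1; Ph(240°)/Ph(240°) eclipsed 4.3 → 8.2 kcal/mol.
Ph at 300° (staggered): Ph(0°)/Ph(300°) gauche 1.5; Ph(0°)/OCH3(60°) gauche 0.8; Ph(240°)/Ph(300°) gauche 1.5 → 3.8 kcal/mol.
Max at 240° (8.2 kcal/mol), min at 60° (2.3 kcal/mol); barrier = 5.9 kcal/mol.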